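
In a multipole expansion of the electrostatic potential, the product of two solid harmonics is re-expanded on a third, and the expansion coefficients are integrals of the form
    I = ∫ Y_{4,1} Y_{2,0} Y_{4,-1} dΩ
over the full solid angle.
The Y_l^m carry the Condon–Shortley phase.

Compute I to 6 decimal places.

-0.139264

Rules hold: Σm=0, L=10 even, 2≤4≤6.
N = 9·5·9 = 405
Δ = 2!·6!·2!/11! = 1/13860
Racah Σ t=0..2: t=0:+1/192 t=1:−1/36 t=2:+1/192 = -5/288
⇒ 3j(4 2 4; 0 0 0)² = 20/693, sgn -1
Racah Σ t=0..2: t=0:+1/144 t=1:−1/48 t=2:+1/480 = -17/1440
⇒ 3j(4 2 4; 1 0 -1)² = 289/13860, sgn +1
4πI² = N·(3j₀)²·(3jₘ)² = 1445/5929
I = -1·√(0.243717/4π) = -0.13926381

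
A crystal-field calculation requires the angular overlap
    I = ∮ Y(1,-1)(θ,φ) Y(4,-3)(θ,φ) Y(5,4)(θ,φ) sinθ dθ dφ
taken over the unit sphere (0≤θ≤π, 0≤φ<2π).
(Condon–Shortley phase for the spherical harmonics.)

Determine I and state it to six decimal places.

0.294638

m-sum 0 ✓  L=10 even ✓  3≤5≤5 ✓
Π(2lᵢ+1) = 3×9×11 = 297
triangle coeff Δ(1,4,5) = 1/495
Σ_t [0,0]: t=0:+1/576 = 1/576
(3j)²=5/99 [(1 4 5; 0 0 0)], sign=-1
Σ_t [0,0]: t=0:+1/10080 = 1/10080
(3j)²=4/55 [(1 4 5; -1 -3 4)], sign=-1
⇒ 4πI² = 12/11
I = (+1)√(12/11/(4π)) = 0.29463840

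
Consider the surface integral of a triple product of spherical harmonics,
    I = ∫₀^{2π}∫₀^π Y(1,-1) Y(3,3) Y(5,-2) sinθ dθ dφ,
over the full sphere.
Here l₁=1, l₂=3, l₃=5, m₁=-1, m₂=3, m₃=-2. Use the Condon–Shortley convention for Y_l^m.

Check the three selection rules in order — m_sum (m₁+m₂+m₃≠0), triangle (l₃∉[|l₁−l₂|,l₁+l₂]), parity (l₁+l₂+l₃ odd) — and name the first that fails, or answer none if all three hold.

azimuthal sum: -1 + 3 − 2 = 0  ✓
2 ≤ 5 ≤ 4 (triangle on l)  ✗
L = 1 + 3 + 5 = 9 (odd)

triangle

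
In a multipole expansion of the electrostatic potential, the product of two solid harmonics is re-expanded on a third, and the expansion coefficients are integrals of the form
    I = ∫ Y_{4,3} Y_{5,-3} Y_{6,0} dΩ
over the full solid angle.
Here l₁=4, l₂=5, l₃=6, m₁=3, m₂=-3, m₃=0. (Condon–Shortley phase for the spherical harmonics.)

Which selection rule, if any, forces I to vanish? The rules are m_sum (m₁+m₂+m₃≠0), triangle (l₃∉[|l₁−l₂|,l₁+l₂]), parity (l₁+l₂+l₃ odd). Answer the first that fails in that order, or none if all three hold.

m₁+m₂+m₃ = 3 − 3 + 0 = 0  ✓
triangle: |4−5|=1 ≤ l₃=6 ≤ 4+5=9  ✓
parity: l₁+l₂+l₃ = 15 is odd  ✗

parity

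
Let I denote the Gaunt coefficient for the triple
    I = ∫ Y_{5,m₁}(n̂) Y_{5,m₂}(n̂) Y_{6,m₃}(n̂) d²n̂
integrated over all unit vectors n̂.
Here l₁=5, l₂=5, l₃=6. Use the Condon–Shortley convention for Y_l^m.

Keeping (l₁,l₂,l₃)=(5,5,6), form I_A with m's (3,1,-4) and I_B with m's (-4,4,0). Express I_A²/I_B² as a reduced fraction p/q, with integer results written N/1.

169/768

Shared (l₁,l₂,l₃)=(5,5,6): N and (l;000)² cancel in I_A²/I_B².
A: Δ = 4!·6!·6!/17! = 1/28588560; Racah Σ t=0..2: t=0:+1/829440 t=1:−1/86400 t=2:+1/138240 = -13/4147200; ⇒ 3j(5 5 6; 3 1 -4)² = 13/3740, sgn -1
B: Δ = 4!·6!·6!/17! = 1/28588560; Racah Σ t=3..4: t=3:−1/3110400 t=4:+1/345600 = 1/388800; ⇒ 3j(5 5 6; -4 4 0)² = 192/12155, sgn +1
I_A²/I_B² = (13/3740)/(192/12155) = 169/768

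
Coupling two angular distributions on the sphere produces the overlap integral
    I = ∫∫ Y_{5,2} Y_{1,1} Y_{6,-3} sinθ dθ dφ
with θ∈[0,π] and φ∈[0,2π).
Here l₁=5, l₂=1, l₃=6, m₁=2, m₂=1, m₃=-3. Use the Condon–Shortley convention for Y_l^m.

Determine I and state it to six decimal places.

-0.245154

m-sum 0 ✓  L=12 even ✓  4≤6≤6 ✓
Π(2lᵢ+1) = 11×3×13 = 429
triangle coeff Δ(5,1,6) = 1/858
Σ_t [0,0]: t=0:+1/14400 = 1/14400
(3j)²=6/143 [(5 1 6; 0 0 0)], sign=+1
Σ_t [0,0]: t=0:+1/60480 = 1/60480
(3j)²=6/143 [(5 1 6; 2 1 -3)], sign=-1
⇒ 4πI² = 108/143
I = (-1)√(108/143/(4π)) = -0.24515397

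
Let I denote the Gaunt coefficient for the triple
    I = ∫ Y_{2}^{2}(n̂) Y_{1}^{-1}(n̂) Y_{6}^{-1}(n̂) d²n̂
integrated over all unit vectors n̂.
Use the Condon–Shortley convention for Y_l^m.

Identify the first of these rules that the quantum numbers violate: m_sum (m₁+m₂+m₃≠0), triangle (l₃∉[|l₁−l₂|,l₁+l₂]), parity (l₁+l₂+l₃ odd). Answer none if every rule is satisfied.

azimuthal sum: 2 − 1 − 1 = 0  ✓
1 ≤ 6 ≤ 3 (triangle on l)  ✗
L = 2 + 1 + 6 = 9 (odd)

triangle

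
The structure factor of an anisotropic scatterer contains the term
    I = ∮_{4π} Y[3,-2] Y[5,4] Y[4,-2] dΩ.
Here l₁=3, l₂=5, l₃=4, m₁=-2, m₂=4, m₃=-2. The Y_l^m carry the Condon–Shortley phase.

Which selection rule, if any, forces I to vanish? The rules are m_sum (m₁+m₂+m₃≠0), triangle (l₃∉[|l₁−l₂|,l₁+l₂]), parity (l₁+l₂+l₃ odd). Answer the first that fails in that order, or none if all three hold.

none

Σmᵢ = 0  ✓
l₃∈[|l₁−l₂|,l₁+l₂]=[2,8], have l₃=4  ✓
Σlᵢ = 12 ⇒ even  ✓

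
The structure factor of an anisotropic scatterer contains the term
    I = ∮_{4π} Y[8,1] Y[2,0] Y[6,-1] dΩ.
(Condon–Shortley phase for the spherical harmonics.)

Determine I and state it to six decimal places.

-0.233332

Rules hold: Σm=0, L=16 even, 6≤6≤10.
N = 17·5·13 = 1105
Δ = 4!·12!·0!/17! = 1/30940
Racah Σ t=2..2: t=2:+1/2073600 = 1/2073600
⇒ 3j(8 2 6; 0 0 0)² = 28/1105, sgn +1
Racah Σ t=2..2: t=2:+1/2419200 = 1/2419200
⇒ 3j(8 2 6; 1 0 -1)² = 27/1105, sgn -1
4πI² = N·(3j₀)²·(3jₘ)² = 756/1105
I = -1·√(0.684163/4π) = -0.23333228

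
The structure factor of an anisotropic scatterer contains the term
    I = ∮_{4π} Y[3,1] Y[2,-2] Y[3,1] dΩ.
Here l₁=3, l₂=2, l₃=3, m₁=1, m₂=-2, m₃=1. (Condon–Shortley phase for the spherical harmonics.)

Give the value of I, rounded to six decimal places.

m-sum 0 ✓  L=8 even ✓  1≤3≤5 ✓
Π(2lᵢ+1) = 7×5×7 = 245
triangle coeff Δ(3,2,3) = 1/3780
Σ_t [0,2]: t=0:+1/24 t=1:−1/4 t=2:+1/24 = -1/6
(3j)²=4/105 [(3 2 3; 0 0 0)], sign=+1
Σ_t [0,0]: t=0:+1/16 = 1/16
(3j)²=2/35 [(3 2 3; 1 -2 1)], sign=+1
⇒ 4πI² = 8/15
I = (+1)√(8/15/(4π)) = 0.20601291

0.206013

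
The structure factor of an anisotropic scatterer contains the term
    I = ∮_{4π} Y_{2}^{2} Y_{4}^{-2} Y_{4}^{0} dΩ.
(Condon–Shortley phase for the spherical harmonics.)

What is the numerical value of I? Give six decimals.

Checks pass: Σm=0; 10 even; l₃=4∈[2,6].
(2·2+1)(2·4+1)(2·4+1) = 405
Δ: 2! 2! 6! / 11! → 1/13860
sum: t=0:+1/192 t=1:−1/36 t=2:+1/192 = -5/288
3j²(2 4 4; 0 0 0) = Δ·Π!·Σ² = 20/693  (sign -1)
sum: t=0:+1/192 = 1/192
3j²(2 4 4; 2 -2 0) = Δ·Π!·Σ² = 3/77  (sign +1)
combine: 4πI² = 405·20/693·3/77 = 2700/5929
take √, sign -1: I = -0.19036462

-0.190365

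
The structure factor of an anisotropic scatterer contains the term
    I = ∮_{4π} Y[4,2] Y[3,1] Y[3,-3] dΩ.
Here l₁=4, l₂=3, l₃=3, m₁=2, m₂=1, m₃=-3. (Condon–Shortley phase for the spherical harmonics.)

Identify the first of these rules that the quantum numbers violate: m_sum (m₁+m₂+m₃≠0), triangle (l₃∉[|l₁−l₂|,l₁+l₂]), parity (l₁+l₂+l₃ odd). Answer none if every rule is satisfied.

none

Σmᵢ = 0  ✓
l₃∈[|l₁−l₂|,l₁+l₂]=[1,7], have l₃=3  ✓
Σlᵢ = 10 ⇒ even  ✓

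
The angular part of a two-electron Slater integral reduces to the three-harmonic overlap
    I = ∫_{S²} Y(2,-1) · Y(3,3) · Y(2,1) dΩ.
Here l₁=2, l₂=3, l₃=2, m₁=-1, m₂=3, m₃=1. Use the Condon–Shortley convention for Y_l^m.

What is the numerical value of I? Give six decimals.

0.000000

-1 + 3 + 1 = 3 ≠ 0: azimuthal integral kills it; I = 0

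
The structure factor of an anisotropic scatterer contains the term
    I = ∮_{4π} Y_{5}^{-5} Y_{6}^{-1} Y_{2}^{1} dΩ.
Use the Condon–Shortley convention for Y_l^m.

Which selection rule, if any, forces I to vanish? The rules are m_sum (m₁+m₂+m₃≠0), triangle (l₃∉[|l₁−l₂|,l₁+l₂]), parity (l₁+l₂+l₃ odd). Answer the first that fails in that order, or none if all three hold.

azimuthal sum: -5 − 1 + 1 = -5  ✗
1 ≤ 2 ≤ 11 (triangle on l)
L = 5 + 6 + 2 = 13 (odd)

m_sum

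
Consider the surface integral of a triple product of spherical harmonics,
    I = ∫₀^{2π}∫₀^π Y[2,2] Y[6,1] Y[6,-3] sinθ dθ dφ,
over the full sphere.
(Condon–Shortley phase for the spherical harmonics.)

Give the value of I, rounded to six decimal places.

Checks pass: Σm=0; 14 even; l₃=6∈[4,8].
(2·2+1)(2·6+1)(2·6+1) = 845
Δ: 2! 2! 10! / 15! → 1/90090
sum: t=0:+1/69120 t=1:−1/14400 t=2:+1/69120 = -7/172800
3j²(2 6 6; 0 0 0) = Δ·Π!·Σ² = 14/715  (sign -1)
sum: t=0:+1/120960 = 1/120960
3j²(2 6 6; 2 1 -3) = Δ·Π!·Σ² = 24/1001  (sign -1)
combine: 4πI² = 845·14/715·24/1001 = 48/121
take √, sign +1: I = 0.17767364

0.177674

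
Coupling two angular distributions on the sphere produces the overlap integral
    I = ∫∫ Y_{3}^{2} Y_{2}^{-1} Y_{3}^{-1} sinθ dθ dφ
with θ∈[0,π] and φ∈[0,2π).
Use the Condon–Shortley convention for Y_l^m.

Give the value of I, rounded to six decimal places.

Rules hold: Σm=0, L=8 even, 1≤3≤5.
N = 7·5·7 = 245
Δ = 2!·4!·2!/9! = 1/3780
Racah Σ t=0..2: t=0:+1/24 t=1:−1/4 t=2:+1/24 = -1/6
⇒ 3j(3 2 3; 0 0 0)² = 4/105, sgn +1
Racah Σ t=0..1: t=0:+1/12 t=1:−1/48 = 1/16
⇒ 3j(3 2 3; 2 -1 -1)² = 1/28, sgn +1
4πI² = N·(3j₀)²·(3jₘ)² = 1/3
I = +1·√(0.333333/4π) = 0.16286750

0.162868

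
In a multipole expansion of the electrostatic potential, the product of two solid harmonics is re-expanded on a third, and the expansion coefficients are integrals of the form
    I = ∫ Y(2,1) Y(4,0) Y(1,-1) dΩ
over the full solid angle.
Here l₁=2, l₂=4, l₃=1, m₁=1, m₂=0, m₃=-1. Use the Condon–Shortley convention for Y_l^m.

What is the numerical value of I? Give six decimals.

0.000000

l₃=1 ∉ [2,6] — triangle fails ⇒ I = 0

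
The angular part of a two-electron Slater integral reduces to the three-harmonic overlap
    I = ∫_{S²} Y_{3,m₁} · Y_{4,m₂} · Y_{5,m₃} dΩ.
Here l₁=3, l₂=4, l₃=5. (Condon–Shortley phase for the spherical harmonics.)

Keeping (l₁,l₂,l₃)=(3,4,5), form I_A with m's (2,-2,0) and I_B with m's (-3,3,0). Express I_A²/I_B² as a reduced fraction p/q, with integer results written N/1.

64/21

l's match ⇒ only the (l;m) 3-j factors differ between A and B.
A: triangle coeff Δ(3,4,5) = 1/180180; Σ_t [0,1]: t=0:+1/576 t=1:−1/2880 = 1/720; (3j)²=80/3003 [(3 4 5; 2 -2 0)], sign=-1
B: triangle coeff Δ(3,4,5) = 1/180180; Σ_t [2,2]: t=2:+1/5760 = 1/5760; (3j)²=5/572 [(3 4 5; -3 3 0)], sign=-1
I_A²/I_B² = (80/3003)/(5/572) = 64/21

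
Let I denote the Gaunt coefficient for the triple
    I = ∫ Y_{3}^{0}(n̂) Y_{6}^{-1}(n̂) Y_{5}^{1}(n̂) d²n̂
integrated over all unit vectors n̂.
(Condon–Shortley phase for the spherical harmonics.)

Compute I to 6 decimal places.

Checks pass: Σm=0; 14 even; l₃=5∈[3,9].
(2·3+1)(2·6+1)(2·5+1) = 1001
Δ: 4! 2! 8! / 15! → 1/675675
sum: t=1:−1/8640 t=2:+1/2304 t=3:−1/8640 = 7/34560
3j²(3 6 5; 0 0 0) = Δ·Π!·Σ² = 7/429  (sign -1)
sum: t=1:−1/6912 t=2:+1/2880 t=3:−1/17280 = 1/6912
3j²(3 6 5; 0 -1 1) = Δ·Π!·Σ² = 5/429  (sign +1)
combine: 4πI² = 1001·7/429·5/429 = 245/1287
take √, sign -1: I = -0.12308038

-0.123080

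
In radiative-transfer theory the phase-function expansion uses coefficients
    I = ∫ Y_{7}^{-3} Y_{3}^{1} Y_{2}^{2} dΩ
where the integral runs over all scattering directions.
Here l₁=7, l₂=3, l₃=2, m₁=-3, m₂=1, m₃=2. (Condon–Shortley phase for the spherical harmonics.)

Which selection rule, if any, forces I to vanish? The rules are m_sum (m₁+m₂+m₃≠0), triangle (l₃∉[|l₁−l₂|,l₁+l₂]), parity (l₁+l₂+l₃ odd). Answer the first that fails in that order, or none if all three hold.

triangle

azimuthal sum: -3 + 1 + 2 = 0  ✓
4 ≤ 2 ≤ 10 (triangle on l)  ✗
L = 7 + 3 + 2 = 12 (even)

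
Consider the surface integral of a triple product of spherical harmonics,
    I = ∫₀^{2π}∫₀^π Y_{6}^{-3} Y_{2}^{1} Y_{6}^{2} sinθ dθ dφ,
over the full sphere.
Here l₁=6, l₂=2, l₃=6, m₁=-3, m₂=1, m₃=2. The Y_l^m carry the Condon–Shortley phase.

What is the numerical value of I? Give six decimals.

Checks pass: Σm=0; 14 even; l₃=6∈[4,8].
(2·6+1)(2·2+1)(2·6+1) = 845
Δ: 2! 10! 2! / 15! → 1/90090
sum: t=0:+1/69120 t=1:−1/14400 t=2:+1/69120 = -7/172800
3j²(6 2 6; 0 0 0) = Δ·Π!·Σ² = 14/715  (sign -1)
sum: t=1:−1/161280 t=2:+1/60480 = 1/96768
3j²(6 2 6; -3 1 2) = Δ·Π!·Σ² = 15/1001  (sign +1)
combine: 4πI² = 845·14/715·15/1001 = 30/121
take √, sign -1: I = -0.14046335

-0.140463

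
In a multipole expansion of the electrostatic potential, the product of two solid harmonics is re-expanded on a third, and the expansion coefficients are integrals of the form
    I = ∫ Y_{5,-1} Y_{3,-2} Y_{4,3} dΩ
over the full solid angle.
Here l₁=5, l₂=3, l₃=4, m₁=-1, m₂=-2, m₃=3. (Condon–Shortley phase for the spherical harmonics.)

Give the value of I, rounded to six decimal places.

0.160929

m-sum 0 ✓  L=12 even ✓  2≤4≤8 ✓
Π(2lᵢ+1) = 11×7×9 = 693
triangle coeff Δ(5,3,4) = 1/180180
Σ_t [1,3]: t=1:−1/576 t=2:+1/144 t=3:−1/576 = 1/288
(3j)²=20/1001 [(5 3 4; 0 0 0)], sign=+1
Σ_t [0,1]: t=0:+1/17280 t=1:−1/1440 = -11/17280
(3j)²=11/468 [(5 3 4; -1 -2 3)], sign=+1
⇒ 4πI² = 55/169
I = (+1)√(55/169/(4π)) = 0.16092854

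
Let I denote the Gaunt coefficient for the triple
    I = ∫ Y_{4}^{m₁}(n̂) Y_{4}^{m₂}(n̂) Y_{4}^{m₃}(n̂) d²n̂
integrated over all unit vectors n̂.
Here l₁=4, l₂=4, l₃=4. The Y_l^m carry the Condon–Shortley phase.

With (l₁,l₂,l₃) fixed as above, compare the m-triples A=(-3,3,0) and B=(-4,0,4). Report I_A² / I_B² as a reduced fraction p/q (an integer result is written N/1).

9/4

Shared (l₁,l₂,l₃)=(4,4,4): N and (l;000)² cancel in I_A²/I_B².
A: Δ = 4!·4!·4!/13! = 1/450450; Racah Σ t=3..4: t=3:−1/3456 t=4:+1/864 = 1/1152; ⇒ 3j(4 4 4; -3 3 0)² = 7/286, sgn +1
B: Δ = 4!·4!·4!/13! = 1/450450; Racah Σ t=4..4: t=4:+1/13824 = 1/13824; ⇒ 3j(4 4 4; -4 0 4)² = 14/1287, sgn +1
I_A²/I_B² = (7/286)/(14/1287) = 9/4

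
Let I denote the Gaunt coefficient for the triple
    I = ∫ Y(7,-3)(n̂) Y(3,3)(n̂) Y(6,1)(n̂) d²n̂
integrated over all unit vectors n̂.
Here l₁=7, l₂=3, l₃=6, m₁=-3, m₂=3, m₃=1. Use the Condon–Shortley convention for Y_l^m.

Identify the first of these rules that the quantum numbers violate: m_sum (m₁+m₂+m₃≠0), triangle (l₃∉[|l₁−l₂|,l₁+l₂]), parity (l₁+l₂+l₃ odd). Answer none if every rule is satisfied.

m_sum

Σmᵢ = 1  ✗
l₃∈[|l₁−l₂|,l₁+l₂]=[4,10], have l₃=6
Σlᵢ = 16 ⇒ even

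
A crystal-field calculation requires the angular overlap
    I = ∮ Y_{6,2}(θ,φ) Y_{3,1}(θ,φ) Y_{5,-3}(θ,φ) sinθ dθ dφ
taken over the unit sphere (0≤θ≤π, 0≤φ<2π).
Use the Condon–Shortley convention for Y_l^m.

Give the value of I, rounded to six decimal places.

-0.145631

Rules hold: Σm=0, L=14 even, 3≤5≤9.
N = 13·7·11 = 1001
Δ = 4!·8!·2!/15! = 1/675675
Racah Σ t=1..3: t=1:−1/8640 t=2:+1/2304 t=3:−1/8640 = 7/34560
⇒ 3j(6 3 5; 0 0 0)² = 7/429, sgn -1
Racah Σ t=2..4: t=2:+1/11520 t=3:−1/30240 t=4:+1/1935360 = 1/18432
⇒ 3j(6 3 5; 2 1 -3)² = 7/429, sgn +1
4πI² = N·(3j₀)²·(3jₘ)² = 343/1287
I = -1·√(0.266511/4π) = -0.14563067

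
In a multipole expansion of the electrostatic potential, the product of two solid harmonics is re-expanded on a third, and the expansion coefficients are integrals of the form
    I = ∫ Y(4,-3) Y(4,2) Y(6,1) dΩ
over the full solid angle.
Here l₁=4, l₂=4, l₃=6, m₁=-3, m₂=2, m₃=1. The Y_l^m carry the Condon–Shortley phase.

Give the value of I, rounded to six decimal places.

0.160153

Checks pass: Σm=0; 14 even; l₃=6∈[0,8].
(2·4+1)(2·4+1)(2·6+1) = 1053
Δ: 2! 6! 6! / 15! → 1/1261260
sum: t=0:+1/4608 t=1:−1/1296 t=2:+1/4608 = -7/20736
3j²(4 4 6; 0 0 0) = Δ·Π!·Σ² = 20/1287  (sign -1)
sum: t=1:−1/86400 t=2:+1/11520 = 13/172800
3j²(4 4 6; -3 2 1) = Δ·Π!·Σ² = 13/660  (sign -1)
combine: 4πI² = 1053·20/1287·13/660 = 39/121
take √, sign +1: I = 0.16015286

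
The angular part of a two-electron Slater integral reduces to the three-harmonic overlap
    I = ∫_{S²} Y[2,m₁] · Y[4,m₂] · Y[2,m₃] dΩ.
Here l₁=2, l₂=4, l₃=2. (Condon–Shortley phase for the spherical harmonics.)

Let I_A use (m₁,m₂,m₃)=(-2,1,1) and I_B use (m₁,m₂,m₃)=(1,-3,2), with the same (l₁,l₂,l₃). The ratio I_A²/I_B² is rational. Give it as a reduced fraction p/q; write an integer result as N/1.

1/7

Shared (l₁,l₂,l₃)=(2,4,2): N and (l;000)² cancel in I_A²/I_B².
A: Δ = 4!·0!·4!/9! = 1/630; Racah Σ t=4..4: t=4:+1/144 = 1/144; ⇒ 3j(2 4 2; -2 1 1)² = 1/126, sgn -1
B: Δ = 4!·0!·4!/9! = 1/630; Racah Σ t=1..1: t=1:−1/144 = -1/144; ⇒ 3j(2 4 2; 1 -3 2)² = 1/18, sgn -1
I_A²/I_B² = (1/126)/(1/18) = 1/7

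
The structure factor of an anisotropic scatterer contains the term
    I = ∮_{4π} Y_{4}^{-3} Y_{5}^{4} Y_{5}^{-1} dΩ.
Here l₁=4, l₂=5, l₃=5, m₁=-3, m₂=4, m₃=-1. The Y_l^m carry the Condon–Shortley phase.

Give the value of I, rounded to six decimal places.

-0.168084

Rules hold: Σm=0, L=14 even, 1≤5≤9.
N = 9·11·11 = 1089
Δ = 4!·4!·6!/15! = 1/3153150
Racah Σ t=0..4: t=0:+1/69120 t=1:−1/1728 t=2:+1/576 t=3:−1/1728 t=4:+1/69120 = 7/11520
⇒ 3j(4 5 5; 0 0 0)² = 2/143, sgn -1
Racah Σ t=3..4: t=3:−1/103680 t=4:+1/17280 = 1/20736
⇒ 3j(4 5 5; -3 4 -1)² = 10/429, sgn +1
4πI² = N·(3j₀)²·(3jₘ)² = 60/169
I = -1·√(0.35503/4π) = -0.16808437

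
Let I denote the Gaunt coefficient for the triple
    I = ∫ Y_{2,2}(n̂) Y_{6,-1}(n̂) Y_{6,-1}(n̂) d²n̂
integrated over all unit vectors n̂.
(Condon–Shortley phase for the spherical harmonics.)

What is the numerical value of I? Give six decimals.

Rules hold: Σm=0, L=14 even, 4≤6≤8.
N = 5·13·13 = 845
Δ = 2!·2!·10!/15! = 1/90090
Racah Σ t=0..2: t=0:+1/69120 t=1:−1/14400 t=2:+1/69120 = -7/172800
⇒ 3j(2 6 6; 0 0 0)² = 14/715, sgn -1
Racah Σ t=0..0: t=0:+1/57600 = 1/57600
⇒ 3j(2 6 6; 2 -1 -1)² = 21/715, sgn -1
4πI² = N·(3j₀)²·(3jₘ)² = 294/605
I = +1·√(0.48595/4π) = 0.19664868

0.196649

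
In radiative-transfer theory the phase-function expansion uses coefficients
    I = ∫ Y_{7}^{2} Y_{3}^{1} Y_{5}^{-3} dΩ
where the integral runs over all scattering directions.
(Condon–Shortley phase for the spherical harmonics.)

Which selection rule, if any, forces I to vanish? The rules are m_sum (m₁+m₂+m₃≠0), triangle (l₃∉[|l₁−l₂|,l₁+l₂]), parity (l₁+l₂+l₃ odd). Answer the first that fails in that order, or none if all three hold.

Σmᵢ = 0  ✓
l₃∈[|l₁−l₂|,l₁+l₂]=[4,10], have l₃=5  ✓
Σlᵢ = 15 ⇒ odd  ✗

parity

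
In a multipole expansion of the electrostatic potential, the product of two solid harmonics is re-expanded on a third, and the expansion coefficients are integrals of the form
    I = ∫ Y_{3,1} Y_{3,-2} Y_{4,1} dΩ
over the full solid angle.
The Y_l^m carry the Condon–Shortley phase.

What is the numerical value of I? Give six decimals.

m-sum 0 ✓  L=10 even ✓  0≤4≤6 ✓
Π(2lᵢ+1) = 7×7×9 = 441
triangle coeff Δ(3,3,4) = 1/34650
Σ_t [0,2]: t=0:+1/72 t=1:−1/16 t=2:+1/72 = -5/144
(3j)²=2/77 [(3 3 4; 0 0 0)], sign=-1
Σ_t [0,1]: t=0:+1/48 t=1:−1/144 = 1/72
(3j)²=16/693 [(3 3 4; 1 -2 1)], sign=-1
⇒ 4πI² = 32/121
I = (+1)√(32/121/(4π)) = 0.14506992

0.145070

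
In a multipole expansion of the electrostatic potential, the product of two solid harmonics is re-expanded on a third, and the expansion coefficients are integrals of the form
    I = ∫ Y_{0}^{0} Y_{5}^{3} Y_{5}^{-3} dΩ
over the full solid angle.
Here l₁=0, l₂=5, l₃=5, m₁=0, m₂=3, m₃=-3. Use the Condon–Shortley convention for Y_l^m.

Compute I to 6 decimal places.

Checks pass: Σm=0; 10 even; l₃=5∈[5,5].
(2·0+1)(2·5+1)(2·5+1) = 121
Δ: 0! 0! 10! / 11! → 1/11
sum: t=0:+1/14400 = 1/14400
3j²(0 5 5; 0 0 0) = Δ·Π!·Σ² = 1/11  (sign -1)
sum: t=0:+1/80640 = 1/80640
3j²(0 5 5; 0 3 -3) = Δ·Π!·Σ² = 1/11  (sign +1)
combine: 4πI² = 121·1/11·1/11 = 1/1
take √, sign -1: I = -0.28209479

-0.282095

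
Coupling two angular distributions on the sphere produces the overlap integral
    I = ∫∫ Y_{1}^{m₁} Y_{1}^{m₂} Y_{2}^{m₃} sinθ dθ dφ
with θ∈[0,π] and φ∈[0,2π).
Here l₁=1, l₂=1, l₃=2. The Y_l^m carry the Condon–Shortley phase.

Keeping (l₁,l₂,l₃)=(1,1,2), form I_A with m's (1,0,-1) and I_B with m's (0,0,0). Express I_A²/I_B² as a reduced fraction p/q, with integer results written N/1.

l's match ⇒ only the (l;m) 3-j factors differ between A and B.
A: triangle coeff Δ(1,1,2) = 1/30; Σ_t [0,0]: t=0:+1/2 = 1/2; (3j)²=1/10 [(1 1 2; 1 0 -1)], sign=-1
B: triangle coeff Δ(1,1,2) = 1/30; Σ_t [0,0]: t=0:+1/1 = 1/1; (3j)²=2/15 [(1 1 2; 0 0 0)], sign=+1
I_A²/I_B² = (1/10)/(2/15) = 3/4

3/4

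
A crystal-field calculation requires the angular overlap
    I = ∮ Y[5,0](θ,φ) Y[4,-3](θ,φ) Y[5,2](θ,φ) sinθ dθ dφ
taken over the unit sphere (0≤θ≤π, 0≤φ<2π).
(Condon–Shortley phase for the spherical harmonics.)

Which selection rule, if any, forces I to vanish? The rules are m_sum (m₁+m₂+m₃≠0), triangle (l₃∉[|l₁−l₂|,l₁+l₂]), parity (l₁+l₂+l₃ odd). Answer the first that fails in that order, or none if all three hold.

azimuthal sum: 0 − 3 + 2 = -1  ✗
1 ≤ 5 ≤ 9 (triangle on l)
L = 5 + 4 + 5 = 14 (even)

m_sum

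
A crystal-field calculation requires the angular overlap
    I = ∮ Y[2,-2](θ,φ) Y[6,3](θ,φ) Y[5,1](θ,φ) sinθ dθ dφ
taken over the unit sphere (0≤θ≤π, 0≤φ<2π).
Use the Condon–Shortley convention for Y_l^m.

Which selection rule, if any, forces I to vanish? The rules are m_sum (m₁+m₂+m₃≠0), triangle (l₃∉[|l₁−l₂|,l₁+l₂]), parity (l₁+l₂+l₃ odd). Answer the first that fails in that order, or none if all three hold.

m_sum

azimuthal sum: -2 + 3 + 1 = 2  ✗
4 ≤ 5 ≤ 8 (triangle on l)
L = 2 + 6 + 5 = 13 (odd)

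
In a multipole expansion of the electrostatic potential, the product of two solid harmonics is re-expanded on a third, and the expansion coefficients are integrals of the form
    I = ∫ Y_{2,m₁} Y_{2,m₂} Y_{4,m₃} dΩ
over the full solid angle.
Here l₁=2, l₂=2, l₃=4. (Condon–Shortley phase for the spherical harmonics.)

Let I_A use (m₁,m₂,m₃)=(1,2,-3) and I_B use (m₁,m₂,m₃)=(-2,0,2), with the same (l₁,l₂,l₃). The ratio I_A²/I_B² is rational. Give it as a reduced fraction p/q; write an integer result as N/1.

7/3

Same 2,2,4: normalisation and zero-m 3j drop out of the ratio.
A: Δ: 0! 4! 4! / 9! → 1/630; sum: t=0:+1/144 = 1/144; 3j²(2 2 4; 1 2 -3) = Δ·Π!·Σ² = 1/18  (sign -1)
B: Δ: 0! 4! 4! / 9! → 1/630; sum: t=0:+1/96 = 1/96; 3j²(2 2 4; -2 0 2) = Δ·Π!·Σ² = 1/42  (sign +1)
I_A²/I_B² = (1/18)/(1/42) = 7/3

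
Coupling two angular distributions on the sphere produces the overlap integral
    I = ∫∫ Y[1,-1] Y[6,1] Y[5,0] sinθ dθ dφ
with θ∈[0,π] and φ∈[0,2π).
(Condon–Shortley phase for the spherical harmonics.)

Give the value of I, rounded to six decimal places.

m-sum 0 ✓  L=12 even ✓  5≤5≤7 ✓
Π(2lᵢ+1) = 3×13×11 = 429
triangle coeff Δ(1,6,5) = 1/858
Σ_t [1,1]: t=1:−1/14400 = -1/14400
(3j)²=6/143 [(1 6 5; 0 0 0)], sign=+1
Σ_t [2,2]: t=2:+1/28800 = 1/28800
(3j)²=7/286 [(1 6 5; -1 1 0)], sign=-1
⇒ 4πI² = 63/143
I = (-1)√(63/143/(4π)) = -0.18723944

-0.187239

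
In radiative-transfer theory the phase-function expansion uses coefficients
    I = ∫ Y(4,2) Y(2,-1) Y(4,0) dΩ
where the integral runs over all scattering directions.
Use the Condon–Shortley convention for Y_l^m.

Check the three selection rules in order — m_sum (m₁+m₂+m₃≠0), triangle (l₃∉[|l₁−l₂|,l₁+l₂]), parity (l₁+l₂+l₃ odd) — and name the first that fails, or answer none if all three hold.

m_sum

Σmᵢ = 1  ✗
l₃∈[|l₁−l₂|,l₁+l₂]=[2,6], have l₃=4
Σlᵢ = 10 ⇒ even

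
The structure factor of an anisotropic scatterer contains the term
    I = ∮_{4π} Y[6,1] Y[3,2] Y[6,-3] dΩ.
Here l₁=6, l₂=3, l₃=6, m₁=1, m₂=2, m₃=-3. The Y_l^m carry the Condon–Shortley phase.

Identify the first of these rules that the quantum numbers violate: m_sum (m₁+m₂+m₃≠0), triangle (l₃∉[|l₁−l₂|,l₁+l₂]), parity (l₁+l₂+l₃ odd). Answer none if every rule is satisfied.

parity

Σmᵢ = 0  ✓
l₃∈[|l₁−l₂|,l₁+l₂]=[3,9], have l₃=6  ✓
Σlᵢ = 15 ⇒ odd  ✗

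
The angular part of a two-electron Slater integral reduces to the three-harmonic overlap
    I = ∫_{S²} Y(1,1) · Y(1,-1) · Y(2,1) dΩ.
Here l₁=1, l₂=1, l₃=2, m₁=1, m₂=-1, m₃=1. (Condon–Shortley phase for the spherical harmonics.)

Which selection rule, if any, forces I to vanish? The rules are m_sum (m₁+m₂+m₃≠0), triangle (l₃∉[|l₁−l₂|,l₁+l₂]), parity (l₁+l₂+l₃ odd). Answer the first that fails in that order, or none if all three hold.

m₁+m₂+m₃ = 1 − 1 + 1 = 1  ✗
triangle: |1−1|=0 ≤ l₃=2 ≤ 1+1=2
parity: l₁+l₂+l₃ = 4 is even

m_sum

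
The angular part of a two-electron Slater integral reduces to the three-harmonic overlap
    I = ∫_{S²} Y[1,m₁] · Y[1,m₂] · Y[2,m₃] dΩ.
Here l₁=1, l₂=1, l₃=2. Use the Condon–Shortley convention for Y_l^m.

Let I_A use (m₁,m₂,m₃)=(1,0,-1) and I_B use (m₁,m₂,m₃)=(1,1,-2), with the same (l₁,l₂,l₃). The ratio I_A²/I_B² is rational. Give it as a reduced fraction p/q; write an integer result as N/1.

Shared (l₁,l₂,l₃)=(1,1,2): N and (l;000)² cancel in I_A²/I_B².
A: Δ = 0!·2!·2!/5! = 1/30; Racah Σ t=0..0: t=0:+1/2 = 1/2; ⇒ 3j(1 1 2; 1 0 -1)² = 1/10, sgn -1
B: Δ = 0!·2!·2!/5! = 1/30; Racah Σ t=0..0: t=0:+1/4 = 1/4; ⇒ 3j(1 1 2; 1 1 -2)² = 1/5, sgn +1
I_A²/I_B² = (1/10)/(1/5) = 1/2

1/2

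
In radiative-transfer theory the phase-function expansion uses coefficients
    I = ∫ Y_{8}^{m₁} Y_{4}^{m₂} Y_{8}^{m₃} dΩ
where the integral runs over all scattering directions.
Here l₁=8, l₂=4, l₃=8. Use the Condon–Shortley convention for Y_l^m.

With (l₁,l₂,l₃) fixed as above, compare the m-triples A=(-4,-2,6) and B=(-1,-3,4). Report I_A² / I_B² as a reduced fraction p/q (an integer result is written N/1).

273/275

Shared (l₁,l₂,l₃)=(8,4,8): N and (l;000)² cancel in I_A²/I_B².
A: Δ = 4!·12!·4!/21! = 1/185175900; Racah Σ t=0..2: t=0:+1/45984153600 t=1:−1/1437004800 t=2:+1/696729600 = 1/1313832960; ⇒ 3j(8 4 8; -4 -2 6)² = 35/3876, sgn +1
B: Δ = 4!·12!·4!/21! = 1/185175900; Racah Σ t=0..1: t=0:+1/313528320 t=1:−1/139345920 = -1/250822656; ⇒ 3j(8 4 8; -1 -3 4)² = 1375/151164, sgn -1
I_A²/I_B² = (35/3876)/(1375/151164) = 273/275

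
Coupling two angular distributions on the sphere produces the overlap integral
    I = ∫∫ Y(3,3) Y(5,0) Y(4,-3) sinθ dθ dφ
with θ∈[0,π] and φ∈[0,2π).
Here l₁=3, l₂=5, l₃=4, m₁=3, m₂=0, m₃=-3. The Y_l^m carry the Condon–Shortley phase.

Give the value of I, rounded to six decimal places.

m-sum 0 ✓  L=12 even ✓  2≤4≤8 ✓
Π(2lᵢ+1) = 7×11×9 = 693
triangle coeff Δ(3,5,4) = 1/180180
Σ_t [1,3]: t=1:−1/576 t=2:+1/144 t=3:−1/576 = 1/288
(3j)²=20/1001 [(3 5 4; 0 0 0)], sign=+1
Σ_t [0,0]: t=0:+1/5760 = 1/5760
(3j)²=5/572 [(3 5 4; 3 0 -3)], sign=-1
⇒ 4πI² = 225/1859
I = (-1)√(225/1859/(4π)) = -0.09814013

-0.098140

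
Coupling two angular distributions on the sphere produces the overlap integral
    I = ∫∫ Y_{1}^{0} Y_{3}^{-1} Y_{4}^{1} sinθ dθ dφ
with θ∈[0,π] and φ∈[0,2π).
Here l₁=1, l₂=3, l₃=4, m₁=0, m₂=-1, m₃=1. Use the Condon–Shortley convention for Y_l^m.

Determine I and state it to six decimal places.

-0.238414

m-sum 0 ✓  L=8 even ✓  2≤4≤4 ✓
Π(2lᵢ+1) = 3×7×9 = 189
triangle coeff Δ(1,3,4) = 1/252
Σ_t [0,0]: t=0:+1/36 = 1/36
(3j)²=4/63 [(1 3 4; 0 0 0)], sign=+1
Σ_t [0,0]: t=0:+1/48 = 1/48
(3j)²=5/84 [(1 3 4; 0 -1 1)], sign=-1
⇒ 4πI² = 5/7
I = (-1)√(5/7/(4π)) = -0.23841361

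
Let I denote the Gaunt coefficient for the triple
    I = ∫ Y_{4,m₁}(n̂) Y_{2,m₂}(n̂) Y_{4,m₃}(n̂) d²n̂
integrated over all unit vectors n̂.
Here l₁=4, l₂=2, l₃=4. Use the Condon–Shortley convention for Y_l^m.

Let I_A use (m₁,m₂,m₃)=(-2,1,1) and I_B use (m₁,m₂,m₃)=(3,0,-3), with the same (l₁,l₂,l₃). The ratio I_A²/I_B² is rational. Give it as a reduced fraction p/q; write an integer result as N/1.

243/49

Same 4,2,4: normalisation and zero-m 3j drop out of the ratio.
A: Δ: 2! 6! 2! / 11! → 1/13860; sum: t=1:−1/240 t=2:+1/96 = 1/160; 3j²(4 2 4; -2 1 1) = Δ·Π!·Σ² = 27/1540  (sign -1)
B: Δ: 2! 6! 2! / 11! → 1/13860; sum: t=0:+1/480 t=1:−1/720 = 1/1440; 3j²(4 2 4; 3 0 -3) = Δ·Π!·Σ² = 7/1980  (sign -1)
I_A²/I_B² = (27/1540)/(7/1980) = 243/49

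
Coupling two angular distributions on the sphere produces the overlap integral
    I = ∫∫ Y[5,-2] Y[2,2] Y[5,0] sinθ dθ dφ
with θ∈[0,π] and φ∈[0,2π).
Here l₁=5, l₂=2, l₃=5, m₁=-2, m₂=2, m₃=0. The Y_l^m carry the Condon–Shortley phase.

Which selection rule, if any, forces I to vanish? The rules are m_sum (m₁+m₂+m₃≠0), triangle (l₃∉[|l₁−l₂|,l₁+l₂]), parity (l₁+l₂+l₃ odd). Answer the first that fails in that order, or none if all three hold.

m₁+m₂+m₃ = -2 + 2 + 0 = 0  ✓
triangle: |5−2|=3 ≤ l₃=5 ≤ 5+2=7  ✓
parity: l₁+l₂+l₃ = 12 is even  ✓

none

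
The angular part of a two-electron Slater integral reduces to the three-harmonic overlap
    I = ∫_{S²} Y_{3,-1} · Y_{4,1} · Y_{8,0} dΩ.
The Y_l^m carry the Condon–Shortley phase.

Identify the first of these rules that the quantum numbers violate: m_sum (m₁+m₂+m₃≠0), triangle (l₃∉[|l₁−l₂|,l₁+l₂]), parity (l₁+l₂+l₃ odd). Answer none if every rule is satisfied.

triangle

azimuthal sum: -1 + 1 + 0 = 0  ✓
1 ≤ 8 ≤ 7 (triangle on l)  ✗
L = 3 + 4 + 8 = 15 (odd)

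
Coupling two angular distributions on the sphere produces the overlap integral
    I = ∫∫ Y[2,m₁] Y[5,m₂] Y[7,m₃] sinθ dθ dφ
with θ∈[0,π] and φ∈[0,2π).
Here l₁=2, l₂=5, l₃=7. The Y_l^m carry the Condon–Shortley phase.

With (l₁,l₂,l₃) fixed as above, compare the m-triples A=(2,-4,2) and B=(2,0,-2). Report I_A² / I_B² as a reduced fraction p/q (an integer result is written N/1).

5/126

l's match ⇒ only the (l;m) 3-j factors differ between A and B.
A: triangle coeff Δ(2,5,7) = 1/15015; Σ_t [0,0]: t=0:+1/8709120 = 1/8709120; (3j)²=1/3003 [(2 5 7; 2 -4 2)], sign=-1
B: triangle coeff Δ(2,5,7) = 1/15015; Σ_t [0,0]: t=0:+1/345600 = 1/345600; (3j)²=6/715 [(2 5 7; 2 0 -2)], sign=-1
I_A²/I_B² = (1/3003)/(6/715) = 5/126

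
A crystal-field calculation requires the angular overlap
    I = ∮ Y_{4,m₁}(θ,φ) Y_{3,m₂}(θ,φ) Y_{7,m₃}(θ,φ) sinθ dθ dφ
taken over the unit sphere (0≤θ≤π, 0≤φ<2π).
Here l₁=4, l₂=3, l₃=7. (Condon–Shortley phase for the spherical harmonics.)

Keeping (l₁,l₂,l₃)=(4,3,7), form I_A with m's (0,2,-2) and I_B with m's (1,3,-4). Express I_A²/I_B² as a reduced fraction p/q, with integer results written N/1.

Same 4,3,7: normalisation and zero-m 3j drop out of the ratio.
A: Δ: 0! 8! 6! / 15! → 1/45045; sum: t=0:+1/69120 = 1/69120; 3j²(4 3 7; 0 2 -2) = Δ·Π!·Σ² = 2/143  (sign -1)
B: Δ: 0! 8! 6! / 15! → 1/45045; sum: t=0:+1/518400 = 1/518400; 3j²(4 3 7; 1 3 -4) = Δ·Π!·Σ² = 2/195  (sign -1)
I_A²/I_B² = (2/143)/(2/195) = 15/11

15/11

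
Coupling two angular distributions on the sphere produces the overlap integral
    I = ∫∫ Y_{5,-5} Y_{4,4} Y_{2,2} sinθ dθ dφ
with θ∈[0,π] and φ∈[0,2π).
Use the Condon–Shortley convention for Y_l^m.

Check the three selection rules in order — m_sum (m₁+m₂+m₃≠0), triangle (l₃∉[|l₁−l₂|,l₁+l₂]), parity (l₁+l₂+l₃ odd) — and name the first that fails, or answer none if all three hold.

m_sum

azimuthal sum: -5 + 4 + 2 = 1  ✗
1 ≤ 2 ≤ 9 (triangle on l)
L = 5 + 4 + 2 = 11 (odd)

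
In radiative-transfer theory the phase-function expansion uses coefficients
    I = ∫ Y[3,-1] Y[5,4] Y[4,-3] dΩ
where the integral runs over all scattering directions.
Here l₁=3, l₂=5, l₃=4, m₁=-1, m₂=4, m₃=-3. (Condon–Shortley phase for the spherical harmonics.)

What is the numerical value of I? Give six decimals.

0.042401

Rules hold: Σm=0, L=12 even, 2≤4≤8.
N = 7·11·9 = 693
Δ = 4!·2!·6!/13! = 1/180180
Racah Σ t=1..3: t=1:−1/576 t=2:+1/144 t=3:−1/576 = 1/288
⇒ 3j(3 5 4; 0 0 0)² = 20/1001, sgn +1
Racah Σ t=3..4: t=3:−1/4320 t=4:+1/5760 = -1/17280
⇒ 3j(3 5 4; -1 4 -3)² = 7/4290, sgn +1
4πI² = N·(3j₀)²·(3jₘ)² = 42/1859
I = +1·√(0.0225928/4π) = 0.04240138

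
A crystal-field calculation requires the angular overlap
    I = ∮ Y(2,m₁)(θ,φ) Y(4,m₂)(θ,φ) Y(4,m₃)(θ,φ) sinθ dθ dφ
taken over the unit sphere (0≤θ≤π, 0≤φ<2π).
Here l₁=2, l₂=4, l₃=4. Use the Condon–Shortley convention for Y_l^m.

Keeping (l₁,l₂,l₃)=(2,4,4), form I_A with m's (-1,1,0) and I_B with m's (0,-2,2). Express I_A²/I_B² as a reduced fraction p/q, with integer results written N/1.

15/32

l's match ⇒ only the (l;m) 3-j factors differ between A and B.
A: triangle coeff Δ(2,4,4) = 1/13860; Σ_t [1,2]: t=1:−1/96 t=2:+1/72 = 1/288; (3j)²=1/462 [(2 4 4; -1 1 0)], sign=+1
B: triangle coeff Δ(2,4,4) = 1/13860; Σ_t [0,2]: t=0:+1/192 t=1:−1/120 t=2:+1/2880 = -1/360; (3j)²=16/3465 [(2 4 4; 0 -2 2)], sign=-1
I_A²/I_B² = (1/462)/(16/3465) = 15/32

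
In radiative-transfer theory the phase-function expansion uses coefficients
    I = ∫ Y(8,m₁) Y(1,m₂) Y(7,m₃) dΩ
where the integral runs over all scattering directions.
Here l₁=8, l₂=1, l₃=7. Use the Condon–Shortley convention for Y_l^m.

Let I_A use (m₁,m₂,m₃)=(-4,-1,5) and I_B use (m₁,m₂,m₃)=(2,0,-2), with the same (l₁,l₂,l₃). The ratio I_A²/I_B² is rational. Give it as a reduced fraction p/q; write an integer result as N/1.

Same 8,1,7: normalisation and zero-m 3j drop out of the ratio.
A: Δ: 2! 14! 0! / 17! → 1/2040; sum: t=0:+1/1916006400 = 1/1916006400; 3j²(8 1 7; -4 -1 5) = Δ·Π!·Σ² = 1/340  (sign +1)
B: Δ: 2! 14! 0! / 17! → 1/2040; sum: t=1:−1/43545600 = -1/43545600; 3j²(8 1 7; 2 0 -2) = Δ·Π!·Σ² = 1/34  (sign +1)
I_A²/I_B² = (1/340)/(1/34) = 1/10

1/10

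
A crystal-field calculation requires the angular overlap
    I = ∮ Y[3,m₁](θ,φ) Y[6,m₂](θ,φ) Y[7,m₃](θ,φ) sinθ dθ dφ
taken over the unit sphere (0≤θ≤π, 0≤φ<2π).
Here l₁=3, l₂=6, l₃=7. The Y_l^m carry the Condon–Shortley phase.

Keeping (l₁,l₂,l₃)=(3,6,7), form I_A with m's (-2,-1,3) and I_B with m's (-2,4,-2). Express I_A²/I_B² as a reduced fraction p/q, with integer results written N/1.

3/128

Shared (l₁,l₂,l₃)=(3,6,7): N and (l;000)² cancel in I_A²/I_B².
A: Δ = 2!·4!·10!/17! = 1/2042040; Racah Σ t=1..2: t=1:−1/414720 t=2:+1/362880 = 1/2903040; ⇒ 3j(3 6 7; -2 -1 3)² = 25/68068, sgn +1
B: Δ = 2!·4!·10!/17! = 1/2042040; Racah Σ t=1..2: t=1:−1/8709120 t=2:+1/967680 = 1/1088640; ⇒ 3j(3 6 7; -2 4 -2)² = 800/51051, sgn -1
I_A²/I_B² = (25/68068)/(800/51051) = 3/128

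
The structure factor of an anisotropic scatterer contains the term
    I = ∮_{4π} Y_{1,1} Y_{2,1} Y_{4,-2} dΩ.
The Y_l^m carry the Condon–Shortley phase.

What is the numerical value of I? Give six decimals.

0.000000

l₃=4 ∉ [1,3] — triangle fails ⇒ I = 0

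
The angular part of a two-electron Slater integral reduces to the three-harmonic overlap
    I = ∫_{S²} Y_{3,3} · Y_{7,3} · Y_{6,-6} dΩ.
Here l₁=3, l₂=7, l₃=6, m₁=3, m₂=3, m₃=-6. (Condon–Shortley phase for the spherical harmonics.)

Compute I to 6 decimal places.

0.026979

Checks pass: Σm=0; 16 even; l₃=6∈[4,10].
(2·3+1)(2·7+1)(2·6+1) = 1365
Δ: 4! 2! 10! / 17! → 1/2042040
sum: t=1:−1/207360 t=2:+1/57600 t=3:−1/207360 = 1/129600
3j²(3 7 6; 0 0 0) = Δ·Π!·Σ² = 168/12155  (sign +1)
sum: t=0:+1/174182400 = 1/174182400
3j²(3 7 6; 3 3 -6) = Δ·Π!·Σ² = 3/6188  (sign +1)
combine: 4πI² = 1365·168/12155·3/6188 = 378/41327
take √, sign +1: I = 0.02697889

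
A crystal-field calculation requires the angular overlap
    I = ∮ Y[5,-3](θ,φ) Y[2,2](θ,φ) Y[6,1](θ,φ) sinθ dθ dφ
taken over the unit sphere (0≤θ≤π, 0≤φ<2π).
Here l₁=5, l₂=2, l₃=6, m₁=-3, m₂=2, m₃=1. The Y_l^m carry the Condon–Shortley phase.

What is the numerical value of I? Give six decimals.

Σlᵢ=13 odd — θ-integrand is odd under cosθ→−cosθ; I=0

0.000000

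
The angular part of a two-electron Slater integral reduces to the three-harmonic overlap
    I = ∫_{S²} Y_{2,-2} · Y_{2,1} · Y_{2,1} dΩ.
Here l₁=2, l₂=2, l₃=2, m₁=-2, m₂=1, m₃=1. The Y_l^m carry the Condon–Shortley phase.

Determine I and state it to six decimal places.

Rules hold: Σm=0, L=6 even, 0≤2≤4.
N = 5·5·5 = 125
Δ = 2!·2!·2!/7! = 1/630
Racah Σ t=0..2: t=0:+1/8 t=1:−1/1 t=2:+1/8 = -3/4
⇒ 3j(2 2 2; 0 0 0)² = 2/35, sgn -1
Racah Σ t=2..2: t=2:+1/4 = 1/4
⇒ 3j(2 2 2; -2 1 1)² = 3/35, sgn -1
4πI² = N·(3j₀)²·(3jₘ)² = 30/49
I = +1·√(0.612245/4π) = 0.22072812

0.220728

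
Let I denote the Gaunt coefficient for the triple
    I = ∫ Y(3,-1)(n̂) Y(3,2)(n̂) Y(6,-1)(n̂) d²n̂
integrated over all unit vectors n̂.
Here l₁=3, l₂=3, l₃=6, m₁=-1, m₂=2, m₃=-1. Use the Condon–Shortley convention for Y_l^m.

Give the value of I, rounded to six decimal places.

m-sum 0 ✓  L=12 even ✓  0≤6≤6 ✓
Π(2lᵢ+1) = 7×7×13 = 637
triangle coeff Δ(3,3,6) = 1/12012
Σ_t [0,0]: t=0:+1/1296 = 1/1296
(3j)²=100/3003 [(3 3 6; 0 0 0)], sign=+1
Σ_t [0,0]: t=0:+1/5760 = 1/5760
(3j)²=5/572 [(3 3 6; -1 2 -1)], sign=-1
⇒ 4πI² = 875/4719
I = (-1)√(875/4719/(4π)) = -0.12147142

-0.121471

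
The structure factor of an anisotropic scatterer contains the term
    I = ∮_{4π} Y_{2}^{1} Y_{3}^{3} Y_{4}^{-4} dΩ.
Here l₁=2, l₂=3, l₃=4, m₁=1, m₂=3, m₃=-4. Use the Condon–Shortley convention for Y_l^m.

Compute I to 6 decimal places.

l₁+l₂+l₃=9 is odd: 3j(l;000)=0 ⇒ I=0

0.000000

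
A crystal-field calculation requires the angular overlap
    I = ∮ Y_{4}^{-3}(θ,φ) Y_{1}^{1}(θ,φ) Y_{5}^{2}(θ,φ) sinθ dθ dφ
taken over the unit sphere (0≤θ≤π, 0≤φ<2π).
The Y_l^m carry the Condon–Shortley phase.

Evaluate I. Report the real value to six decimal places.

0.085055

m-sum 0 ✓  L=10 even ✓  3≤5≤5 ✓
Π(2lᵢ+1) = 9×3×11 = 297
triangle coeff Δ(4,1,5) = 1/495
Σ_t [0,0]: t=0:+1/576 = 1/576
(3j)²=5/99 [(4 1 5; 0 0 0)], sign=-1
Σ_t [0,0]: t=0:+1/10080 = 1/10080
(3j)²=1/165 [(4 1 5; -3 1 2)], sign=-1
⇒ 4πI² = 1/11
I = (+1)√(1/11/(4π)) = 0.08505478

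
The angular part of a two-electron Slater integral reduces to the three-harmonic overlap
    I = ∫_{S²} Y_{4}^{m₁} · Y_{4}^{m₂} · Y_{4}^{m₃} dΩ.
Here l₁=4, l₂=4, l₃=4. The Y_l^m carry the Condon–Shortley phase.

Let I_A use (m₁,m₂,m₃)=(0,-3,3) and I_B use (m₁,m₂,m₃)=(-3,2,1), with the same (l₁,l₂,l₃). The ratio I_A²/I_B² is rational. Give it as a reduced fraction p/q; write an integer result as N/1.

63/10

l's match ⇒ only the (l;m) 3-j factors differ between A and B.
A: triangle coeff Δ(4,4,4) = 1/450450; Σ_t [0,1]: t=0:+1/3456 t=1:−1/864 = -1/1152; (3j)²=7/286 [(4 4 4; 0 -3 3)], sign=+1
B: triangle coeff Δ(4,4,4) = 1/450450; Σ_t [3,4]: t=3:−1/864 t=4:+1/576 = 1/1728; (3j)²=5/1287 [(4 4 4; -3 2 1)], sign=-1
I_A²/I_B² = (7/286)/(5/1287) = 63/10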